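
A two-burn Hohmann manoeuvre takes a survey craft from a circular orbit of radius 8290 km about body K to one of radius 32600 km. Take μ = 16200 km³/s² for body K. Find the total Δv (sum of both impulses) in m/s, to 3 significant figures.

Δv = 623 m/s

The Hohmann ellipse has a_t = (r₁ + r₂)/2 = 20445 km.
At r₁ the circular-orbit speed is v₁ = √(μ/r₁) = 1.397913 km/s.
On the transfer ellipse at r₁, vis-viva gives v_p = √[μ(2/r₁ − 1/a_t)] = 1.765206 km/s.
First burn Δv₁ = |v_p − v₁| = 0.36729 km/s.
At r₂, v₂ = √(μ/r₂) = 0.70493 km/s.
Transfer-orbit speed at r₂: v_a = √[μ(2/r₂ − 1/a_t)] = 0.44888 km/s.
Second burn Δv₂ = |v₂ − v_a| = 0.25605 km/s.
Total Δv = Δv₁ + Δv₂ = 0.6233 km/s.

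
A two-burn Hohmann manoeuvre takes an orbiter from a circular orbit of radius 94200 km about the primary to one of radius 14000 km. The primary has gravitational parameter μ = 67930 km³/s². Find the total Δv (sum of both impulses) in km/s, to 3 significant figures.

Δv = 1.12 km/s

The Hohmann ellipse has a_t = (r₁ + r₂)/2 = 54100 km.
At r₁ the circular-orbit speed is v₁ = √(μ/r₁) = 0.8492 km/s.
On the transfer ellipse at r₁, v² = μ(2/r − 1/a) gives v_a = √[μ(2/r₁ − 1/a_t)] = 0.4320 km/s.
First burn Δv₁ = |v_a − v₁| = 0.4172 km/s.
At r₂, v₂ = √(μ/r₂) = 2.2028 km/s.
Transfer-orbit speed at r₂: v_p = √[μ(2/r₂ − 1/a_t)] = 2.9067 km/s.
Second burn Δv₂ = |v₂ − v_p| = 0.7039 km/s.
Total Δv = Δv₁ + Δv₂ = 1.121 km/s.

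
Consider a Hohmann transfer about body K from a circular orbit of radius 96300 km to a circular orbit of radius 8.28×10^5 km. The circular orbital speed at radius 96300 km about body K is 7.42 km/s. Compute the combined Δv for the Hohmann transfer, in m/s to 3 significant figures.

From the circular-orbit relation v² = μ/r at r = 96300 km: μ = v²r = (7.42)² × 96300 = 5.30193×10^6 km³/s².
Transfer-ellipse semi-major axis a_t = (r₁ + r₂)/2 = (96300 + 8.280×10^5)/2 = 4.6215×10^5 km.
At r₁ the circular-orbit speed is v₁ = √(μ/r₁) = 7.420 km/s.
On the transfer ellipse at r₁, v² = μ(2/r − 1/a) gives v_p = √[μ(2/r₁ − 1/a_t)] = 9.932 km/s.
First burn Δv₁ = |v_p − v₁| = 2.512 km/s.
At r₂, v₂ = √(μ/r₂) = 2.530 km/s.
Transfer-orbit speed at r₂: v_a = √[μ(2/r₂ − 1/a_t)] = 1.155 km/s.
Second burn Δv₂ = |v₂ − v_a| = 1.375 km/s.
Total Δv = Δv₁ + Δv₂ = 3.887 km/s.

Δv = 3890 m/s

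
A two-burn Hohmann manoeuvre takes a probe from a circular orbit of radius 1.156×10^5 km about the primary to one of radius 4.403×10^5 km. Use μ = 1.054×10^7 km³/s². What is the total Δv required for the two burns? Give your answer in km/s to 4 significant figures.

Δv = 4.207 km/s

Semi-major axis of the transfer orbit: a_t = (1.156×10^5 + 4.403×10^5)/2 = 2.7795×10^5 km.
Circular speed at r₁: v₁ = √(μ/r₁) = √(1.054×10^7/1.156×10^5) = 9.5486 km/s.
On the transfer ellipse at r₁, vis-viva equation gives v_p = √[μ(2/r₁ − 1/a_t)] = 12.018 km/s.
First burn Δv₁ = |v_p − v₁| = 2.4694 km/s.
Circular speed at r₂: v₂ = √(μ/r₂) = 4.8927 km/s.
Transfer-orbit speed at r₂: v_a = √[μ(2/r₂ − 1/a_t)] = 3.1553 km/s.
Second burn Δv₂ = |v₂ − v_a| = 1.7374 km/s.
Total Δv = Δv₁ + Δv₂ = 4.207 km/s.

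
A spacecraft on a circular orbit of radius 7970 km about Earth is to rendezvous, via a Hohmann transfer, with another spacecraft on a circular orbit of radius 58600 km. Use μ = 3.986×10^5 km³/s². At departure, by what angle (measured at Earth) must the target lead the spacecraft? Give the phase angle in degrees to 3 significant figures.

The Hohmann ellipse has a_t = (r₁ + r₂)/2 = 33285 km.
The half-period of the transfer ellipse is t = π√(a_t³/μ) = 30217.2 s.
Target angular speed ω₂ = √(μ/r₂³) = 4.45064×10^-5 rad/s.
Angle swept by the target during transfer: ω₂·t = 1.34486 rad = 77.05°.
Arrival is 180° from departure on the ellipse, so φ = 180° − 77.05° = 103°.

φ = 103°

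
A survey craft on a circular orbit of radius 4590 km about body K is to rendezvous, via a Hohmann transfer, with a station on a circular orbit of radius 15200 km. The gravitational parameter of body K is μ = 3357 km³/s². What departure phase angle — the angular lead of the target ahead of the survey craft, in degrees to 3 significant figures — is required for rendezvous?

φ = 85.5°

Transfer-ellipse semi-major axis a_t = (r₁ + r₂)/2 = (4590 + 15200)/2 = 9895 km.
The half-period of the transfer ellipse is t = π√(a_t³/μ) = 53370 s.
Target angular speed ω₂ = √(μ/r₂³) = 3.092×10^-5 rad/s.
Angle swept by the target during transfer: ω₂·t = 1.650 rad = 94.54°.
The survey craft traverses 180° on the transfer ellipse, so the target must lead by 180° − 94.54° = 85.5°.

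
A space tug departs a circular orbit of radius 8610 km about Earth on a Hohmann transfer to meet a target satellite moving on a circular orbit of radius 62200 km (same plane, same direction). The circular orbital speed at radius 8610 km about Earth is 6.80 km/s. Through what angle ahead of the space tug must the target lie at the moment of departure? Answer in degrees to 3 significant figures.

From the circular-orbit relation v² = μ/r at r = 8610 km: μ = v²r = (6.80)² × 8610 = 3.98126×10^5 km³/s².
The Hohmann ellipse has a_t = (r₁ + r₂)/2 = 35405 km.
The half-period of the transfer ellipse is t = π√(a_t³/μ) = 33169.3 s.
Target angular speed ω₂ = √(μ/r₂³) = 4.06748×10^-5 rad/s.
Angle swept by the target during transfer: ω₂·t = 1.3492 rad = 77.30°.
Arrival is 180° from departure on the ellipse, so φ = 180° − 77.30° = 103°.

φ = 103°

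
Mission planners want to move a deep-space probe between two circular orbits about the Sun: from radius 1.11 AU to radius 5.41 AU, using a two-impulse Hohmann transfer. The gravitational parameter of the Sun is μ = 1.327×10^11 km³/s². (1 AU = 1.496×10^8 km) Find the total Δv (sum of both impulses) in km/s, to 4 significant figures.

In km: r₁ = 1.11 × 1.496×10^8 = 1.66056×10^8 km; r₂ = 5.41 × 1.496×10^8 = 8.09336×10^8 km.
Semi-major axis of the transfer orbit: a_t = (1.66056×10^8 + 8.09336×10^8)/2 = 4.87696×10^8 km.
Circular speed at r₁: v₁ = √(μ/r₁) = √(1.327×10^11/1.66056×10^8) = 28.2689 km/s.
On the transfer ellipse at r₁, vis-viva equation gives v_p = √[μ(2/r₁ − 1/a_t)] = 36.4165 km/s.
First burn Δv₁ = |v_p − v₁| = 8.148 km/s.
At r₂, v₂ = √(μ/r₂) = 12.805 km/s.
Transfer-orbit speed at r₂: v_a = √[μ(2/r₂ − 1/a_t)] = 7.4718 km/s.
Second burn Δv₂ = |v₂ − v_a| = 5.333 km/s.
Δv = Δv₁ + Δv₂ = 8.148 + 5.333 = 13.48 km/s.

Δv = 13.48 km/s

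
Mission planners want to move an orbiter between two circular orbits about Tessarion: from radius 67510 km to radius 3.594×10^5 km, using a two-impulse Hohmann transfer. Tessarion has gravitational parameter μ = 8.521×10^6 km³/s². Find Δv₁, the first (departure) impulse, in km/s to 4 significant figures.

Semi-major axis of the transfer orbit: a_t = (67510 + 3.594×10^5)/2 = 2.13455×10^5 km.
On the circular orbit at r = 67510 km, v_c = √(μ/r) = 11.235 km/s.
Vis-viva on the transfer ellipse at r = 67510 km gives v_t = √[μ(2/r − 1/a_t)] = 14.578 km/s.
Δv₁ = |v_t − v_c| = |14.578 − 11.235| = 3.343 km/s.

Δv₁ = 3.343 km/s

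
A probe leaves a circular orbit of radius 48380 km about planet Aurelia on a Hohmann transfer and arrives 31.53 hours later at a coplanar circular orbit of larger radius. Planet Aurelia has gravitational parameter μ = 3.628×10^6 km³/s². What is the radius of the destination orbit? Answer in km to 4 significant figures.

r₂ = 2.875×10^5 km

Transfer time t = 31.53 hours = 1.13508×10^5 s, and t = π√(a_t³/μ).
So a_t = (μ t²/π²)^(1/3) = (3.628×10^6 × (1.13508×10^5)² / π²)^(1/3) = 1.6793×10^5 km.
Since a_t = (r₁ + r₂)/2, r₂ = 2a_t − r₁ = 2×1.6793×10^5 − 48380 = 2.8748×10^5 km.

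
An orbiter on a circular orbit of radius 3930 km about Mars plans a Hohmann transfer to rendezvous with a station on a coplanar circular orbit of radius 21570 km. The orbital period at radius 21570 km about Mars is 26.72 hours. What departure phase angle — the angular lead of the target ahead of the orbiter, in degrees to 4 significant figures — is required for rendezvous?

From Kepler's third law T² = 4π²r³/μ at r = 21570 km, T = 26.72 hours = 26.72 × 3600 s = 96192 s: μ = 4π²r³/T² = 42818.6 km³/s².
The Hohmann ellipse has a_t = (r₁ + r₂)/2 = 12750 km.
Transfer time t = π√(a_t³/μ) = 21857 s.
Target angular speed ω₂ = √(μ/r₂³) = 6.5319×10^-5 rad/s.
Angle swept by the target during transfer: ω₂·t = 1.4277 rad = 81.80°.
The orbiter traverses 180° on the transfer ellipse, so the target must lead by 180° − 81.80° = 98.20°.

φ = 98.20°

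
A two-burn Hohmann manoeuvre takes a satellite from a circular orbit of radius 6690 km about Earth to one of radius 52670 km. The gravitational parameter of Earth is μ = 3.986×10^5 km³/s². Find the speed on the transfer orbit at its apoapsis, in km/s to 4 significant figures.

v = 1.306 km/s

Transfer-ellipse semi-major axis a_t = (r₁ + r₂)/2 = (6690 + 52670)/2 = 29680 km.
At apoapsis, r = 52670 km.
Vis-viva: v = √[μ(2/r − 1/a_t)] = √[3.986×10^5 × (2/52670 − 1/29680)] = 1.306 km/s.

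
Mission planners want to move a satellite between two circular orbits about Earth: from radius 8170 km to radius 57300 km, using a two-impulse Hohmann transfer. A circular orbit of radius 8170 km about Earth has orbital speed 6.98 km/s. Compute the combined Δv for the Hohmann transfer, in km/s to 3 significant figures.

From the circular-orbit relation v² = μ/r at r = 8170 km: μ = v²r = (6.98)² × 8170 = 3.98046×10^5 km³/s².
Semi-major axis of the transfer orbit: a_t = (8170 + 57300)/2 = 32735 km.
Circular speed at r₁: v₁ = √(μ/r₁) = √(3.98046×10^5/8170) = 6.980 km/s.
On the transfer ellipse at r₁, vis-viva gives v_p = √[μ(2/r₁ − 1/a_t)] = 9.235 km/s.
First burn Δv₁ = |v_p − v₁| = 2.255 km/s.
Circular speed at r₂: v₂ = √(μ/r₂) = 2.636 km/s.
Transfer-orbit speed at r₂: v_a = √[μ(2/r₂ − 1/a_t)] = 1.317 km/s.
Second burn Δv₂ = |v₂ − v_a| = 1.319 km/s.
Δv = Δv₁ + Δv₂ = 2.255 + 1.319 = 3.574 km/s.

Δv = 3.57 km/s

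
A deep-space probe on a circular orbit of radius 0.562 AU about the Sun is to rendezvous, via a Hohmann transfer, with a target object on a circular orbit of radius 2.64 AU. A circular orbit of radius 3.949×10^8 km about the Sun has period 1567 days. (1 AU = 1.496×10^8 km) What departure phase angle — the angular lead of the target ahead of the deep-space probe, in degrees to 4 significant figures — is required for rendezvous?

From Kepler's third law T² = 4π²r³/μ at r = 3.949×10^8 km, T = 1567 days = 1567 × 86400 s = 1.353888×10^8 s: μ = 4π²r³/T² = 1.32634×10^11 km³/s².
In km: r₁ = 0.562 × 1.496×10^8 = 8.40752×10^7 km; r₂ = 2.64 × 1.496×10^8 = 3.94944×10^8 km.
Semi-major axis of the transfer orbit: a_t = (8.40752×10^7 + 3.94944×10^8)/2 = 2.395096×10^8 km.
The half-period of the transfer ellipse is t = π√(a_t³/μ) = 3.19747×10^7 s.
The target's mean motion on its circular orbit is ω₂ = √(μ/r₂³) = 4.64007×10^-8 rad/s.
Angle swept by the target during transfer: ω₂·t = 1.48365 rad = 85.01°.
The deep-space probe traverses 180° on the transfer ellipse, so the target must lead by 180° − 85.01° = 94.99°.

φ = 94.99°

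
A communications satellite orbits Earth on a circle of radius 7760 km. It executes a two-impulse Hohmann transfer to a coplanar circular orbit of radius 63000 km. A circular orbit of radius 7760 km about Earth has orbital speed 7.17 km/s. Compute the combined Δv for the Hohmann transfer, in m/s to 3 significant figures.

From the circular-orbit relation v² = μ/r at r = 7760 km: μ = v²r = (7.17)² × 7760 = 3.98933×10^5 km³/s².
Semi-major axis of the transfer orbit: a_t = (7760 + 63000)/2 = 35380 km.
Circular speed at r₁: v₁ = √(μ/r₁) = √(3.98933×10^5/7760) = 7.170 km/s.
Transfer-orbit speed at r₁ (vis-viva): v_p = √[μ(2/r₁ − 1/a_t)] = 9.568 km/s.
First burn Δv₁ = |v_p − v₁| = 2.398 km/s.
Circular speed at r₂: v₂ = √(μ/r₂) = 2.5164 km/s.
Transfer-orbit speed at r₂: v_a = √[μ(2/r₂ − 1/a_t)] = 1.1785 km/s.
Second burn Δv₂ = |v₂ − v_a| = 1.338 km/s.
Total Δv = Δv₁ + Δv₂ = 3.736 km/s.

Δv = 3740 m/s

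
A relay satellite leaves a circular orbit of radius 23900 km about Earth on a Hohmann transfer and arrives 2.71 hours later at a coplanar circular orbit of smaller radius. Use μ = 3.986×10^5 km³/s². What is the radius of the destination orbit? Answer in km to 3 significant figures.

Transfer time t = 2.71 hours = 9756 s, and t = π√(a_t³/μ).
So a_t = (μ t²/π²)^(1/3) = (3.986×10^5 × (9756)² / π²)^(1/3) = 15665 km.
Since a_t = (r₁ + r₂)/2, r₂ = 2a_t − r₁ = 2×15665 − 23900 = 7430 km.

r₂ = 7430 km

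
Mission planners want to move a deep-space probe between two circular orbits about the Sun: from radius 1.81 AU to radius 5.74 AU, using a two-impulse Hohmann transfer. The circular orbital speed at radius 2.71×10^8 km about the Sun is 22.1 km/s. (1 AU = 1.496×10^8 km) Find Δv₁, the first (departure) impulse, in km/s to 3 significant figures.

Δv₁ = 5.15 km/s

From the circular-orbit relation v² = μ/r at r = 2.71×10^8 km: μ = v²r = (22.1)² × 2.71×10^8 = 1.32359×10^11 km³/s².
In km: r₁ = 1.81 × 1.496×10^8 = 2.70776×10^8 km; r₂ = 5.74 × 1.496×10^8 = 8.58704×10^8 km.
The Hohmann ellipse has a_t = (r₁ + r₂)/2 = 5.6474×10^8 km.
On the circular orbit at r = 2.70776×10^8 km, v_c = √(μ/r) = 22.109 km/s.
Vis-viva on the transfer ellipse at r = 2.70776×10^8 km gives v_t = √[μ(2/r − 1/a_t)] = 27.263 km/s.
Δv₁ = |v_t − v_c| = |27.263 − 22.109| = 5.154 km/s.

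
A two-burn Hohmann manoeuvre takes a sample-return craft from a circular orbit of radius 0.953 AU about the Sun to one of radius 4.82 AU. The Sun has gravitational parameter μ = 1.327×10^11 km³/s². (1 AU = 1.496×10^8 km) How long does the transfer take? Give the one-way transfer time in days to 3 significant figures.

In km: r₁ = 0.953 × 1.496×10^8 = 1.425688×10^8 km; r₂ = 4.82 × 1.496×10^8 = 7.21072×10^8 km.
Transfer-ellipse semi-major axis a_t = (r₁ + r₂)/2 = (1.425688×10^8 + 7.21072×10^8)/2 = 4.318204×10^8 km.
Half the transfer-orbit period gives t = π√(a_t³/μ) = 7.739×10^7 s.
Converting: 7.739×10^7 s ÷ 86400 s/day = 896 days.

t = 896 days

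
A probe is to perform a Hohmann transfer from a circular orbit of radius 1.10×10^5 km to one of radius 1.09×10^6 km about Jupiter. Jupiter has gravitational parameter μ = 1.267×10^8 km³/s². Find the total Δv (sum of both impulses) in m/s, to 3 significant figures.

Semi-major axis of the transfer orbit: a_t = (1.100×10^5 + 1.090×10^6)/2 = 6.000×10^5 km.
Circular speed at r₁: v₁ = √(μ/r₁) = √(1.267×10^8/1.100×10^5) = 33.9384 km/s.
On the transfer ellipse at r₁, v² = μ(2/r − 1/a) gives v_p = √[μ(2/r₁ − 1/a_t)] = 45.7435 km/s.
First burn Δv₁ = |v_p − v₁| = 11.805 km/s.
Circular speed at r₂: v₂ = √(μ/r₂) = 10.7814 km/s.
Transfer-orbit speed at r₂: v_a = √[μ(2/r₂ − 1/a_t)] = 4.61632 km/s.
Second burn Δv₂ = |v₂ − v_a| = 6.1651 km/s.
Total Δv = Δv₁ + Δv₂ = 17.97 km/s.

Δv = 18000 m/s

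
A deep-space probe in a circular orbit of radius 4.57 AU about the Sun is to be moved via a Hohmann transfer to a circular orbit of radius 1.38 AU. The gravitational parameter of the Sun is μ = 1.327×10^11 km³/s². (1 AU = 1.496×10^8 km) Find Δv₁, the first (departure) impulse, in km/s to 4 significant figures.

Δv₁ = 4.443 km/s

In km: r₁ = 4.57 × 1.496×10^8 = 6.83672×10^8 km; r₂ = 1.38 × 1.496×10^8 = 2.06448×10^8 km.
The Hohmann ellipse has a_t = (r₁ + r₂)/2 = 4.4506×10^8 km.
Circular speed at r = 6.83672×10^8 km: v_c = √(μ/r) = 13.932 km/s.
Vis-viva on the transfer ellipse at r = 6.83672×10^8 km gives v_t = √[μ(2/r − 1/a_t)] = 9.4887 km/s.
Δv₁ = |v_t − v_c| = |9.4887 − 13.932| = 4.443 km/s.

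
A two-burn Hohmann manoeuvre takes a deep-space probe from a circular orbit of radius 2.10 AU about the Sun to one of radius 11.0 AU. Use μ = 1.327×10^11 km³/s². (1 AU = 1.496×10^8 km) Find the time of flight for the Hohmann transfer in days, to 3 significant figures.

t = 3060 days

In km: r₁ = 2.10 × 1.496×10^8 = 3.1416×10^8 km; r₂ = 11.0 × 1.496×10^8 = 1.6456×10^9 km.
The Hohmann ellipse has a_t = (r₁ + r₂)/2 = 9.7988×10^8 km.
Transfer time t = π√(a_t³/μ) = π√((9.7988×10^8)³ / 1.327×10^11) = 2.645×10^8 s.
Converting: 2.645×10^8 s ÷ 86400 s/day = 3060 days.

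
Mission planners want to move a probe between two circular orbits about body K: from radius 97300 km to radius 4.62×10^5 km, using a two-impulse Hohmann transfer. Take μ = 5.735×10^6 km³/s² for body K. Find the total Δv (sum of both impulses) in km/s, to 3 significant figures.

Semi-major axis of the transfer orbit: a_t = (97300 + 4.620×10^5)/2 = 2.7965×10^5 km.
At r₁ the circular-orbit speed is v₁ = √(μ/r₁) = 7.677 km/s.
On the transfer ellipse at r₁, vis-viva gives v_p = √[μ(2/r₁ − 1/a_t)] = 9.868 km/s.
First burn Δv₁ = |v_p − v₁| = 2.191 km/s.
Circular speed at r₂: v₂ = √(μ/r₂) = 3.523 km/s.
Transfer-orbit speed at r₂: v_a = √[μ(2/r₂ − 1/a_t)] = 2.078 km/s.
Second burn Δv₂ = |v₂ − v_a| = 1.445 km/s.
Δv = Δv₁ + Δv₂ = 2.191 + 1.445 = 3.636 km/s.

Δv = 3.64 km/s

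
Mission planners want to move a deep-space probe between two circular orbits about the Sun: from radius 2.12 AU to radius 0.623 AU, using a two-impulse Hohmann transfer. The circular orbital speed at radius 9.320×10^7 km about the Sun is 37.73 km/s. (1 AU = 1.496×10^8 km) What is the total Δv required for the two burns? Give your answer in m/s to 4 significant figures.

Δv = 15850 m/s

From the circular-orbit relation v² = μ/r at r = 9.320×10^7 km: μ = v²r = (37.73)² × 9.320×10^7 = 1.32675×10^11 km³/s².
In km: r₁ = 2.12 × 1.496×10^8 = 3.17152×10^8 km; r₂ = 0.623 × 1.496×10^8 = 9.32008×10^7 km.
Semi-major axis of the transfer orbit: a_t = (3.17152×10^8 + 9.32008×10^7)/2 = 2.051764×10^8 km.
Circular speed at r₁: v₁ = √(μ/r₁) = √(1.32675×10^11/3.17152×10^8) = 20.453 km/s.
On the transfer ellipse at r₁, vis-viva equation gives v_a = √[μ(2/r₁ − 1/a_t)] = 13.785 km/s.
First burn Δv₁ = |v_a − v₁| = 6.668 km/s.
Circular speed at r₂: v₂ = √(μ/r₂) = 37.730 km/s.
Transfer-orbit speed at r₂: v_p = √[μ(2/r₂ − 1/a_t)] = 46.909 km/s.
Second burn Δv₂ = |v₂ − v_p| = 9.179 km/s.
Δv = Δv₁ + Δv₂ = 6.668 + 9.179 = 15.85 km/s.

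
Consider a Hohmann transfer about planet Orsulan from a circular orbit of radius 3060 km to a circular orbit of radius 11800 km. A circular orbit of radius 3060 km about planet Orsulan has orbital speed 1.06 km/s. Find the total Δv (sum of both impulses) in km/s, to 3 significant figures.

From the circular-orbit relation v² = μ/r at r = 3060 km: μ = v²r = (1.06)² × 3060 = 3438.22 km³/s².
Semi-major axis of the transfer orbit: a_t = (3060 + 11800)/2 = 7430 km.
Circular speed at r₁: v₁ = √(μ/r₁) = √(3438.22/3060) = 1.0600 km/s.
On the transfer ellipse at r₁, vis-viva gives v_p = √[μ(2/r₁ − 1/a_t)] = 1.3358 km/s.
First burn Δv₁ = |v_p − v₁| = 0.2758 km/s.
At r₂, v₂ = √(μ/r₂) = 0.5398 km/s.
Transfer-orbit speed at r₂: v_a = √[μ(2/r₂ − 1/a_t)] = 0.3464 km/s.
Second burn Δv₂ = |v₂ − v_a| = 0.1934 km/s.
Total Δv = Δv₁ + Δv₂ = 0.4692 km/s.

Δv = 0.469 km/s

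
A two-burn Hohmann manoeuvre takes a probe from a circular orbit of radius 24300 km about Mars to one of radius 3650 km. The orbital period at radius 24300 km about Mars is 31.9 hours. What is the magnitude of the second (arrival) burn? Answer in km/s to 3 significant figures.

Δv₂ = 1.09 km/s

From Kepler's third law T² = 4π²r³/μ at r = 24300 km, T = 31.9 hours = 31.9 × 3600 s = 1.1484×10^5 s: μ = 4π²r³/T² = 42952.9 km³/s².
The Hohmann ellipse has a_t = (r₁ + r₂)/2 = 13975 km.
Circular speed at r = 3650 km: v_c = √(μ/r) = 3.4304 km/s.
Vis-viva on the transfer ellipse at r = 3650 km gives v_t = √[μ(2/r − 1/a_t)] = 4.5235 km/s.
Δv₂ = |v_t − v_c| = |4.5235 − 3.4304| = 1.093 km/s.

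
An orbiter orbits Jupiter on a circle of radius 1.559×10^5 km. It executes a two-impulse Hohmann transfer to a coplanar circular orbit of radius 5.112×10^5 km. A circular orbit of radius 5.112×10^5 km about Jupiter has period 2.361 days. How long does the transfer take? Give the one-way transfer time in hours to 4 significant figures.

From Kepler's third law T² = 4π²r³/μ at r = 5.112×10^5 km, T = 2.361 days = 2.361 × 86400 s = 2.039904×10^5 s: μ = 4π²r³/T² = 1.26740×10^8 km³/s².
Transfer-ellipse semi-major axis a_t = (r₁ + r₂)/2 = (1.559×10^5 + 5.112×10^5)/2 = 3.3355×10^5 km.
By Kepler's third law the transfer-orbit period is T = 2π√(a_t³/μ), so t = T/2 = 53760 s.
Converting: 53760 s ÷ 3600 s/hour = 14.93 hours.

t = 14.93 hours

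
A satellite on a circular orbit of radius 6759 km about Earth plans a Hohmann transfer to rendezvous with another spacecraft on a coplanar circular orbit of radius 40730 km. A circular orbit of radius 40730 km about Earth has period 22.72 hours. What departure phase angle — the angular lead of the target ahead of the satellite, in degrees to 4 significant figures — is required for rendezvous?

φ = 99.88°

From Kepler's third law T² = 4π²r³/μ at r = 40730 km, T = 22.72 hours = 22.72 × 3600 s = 81792 s: μ = 4π²r³/T² = 3.98732×10^5 km³/s².
Transfer-ellipse semi-major axis a_t = (r₁ + r₂)/2 = (6759 + 40730)/2 = 23744.5 km.
Transfer time t = π√(a_t³/μ) = 18203.5 s.
The target's mean motion on its circular orbit is ω₂ = √(μ/r₂³) = 7.68191×10^-5 rad/s.
Angle swept by the target during transfer: ω₂·t = 1.3984 rad = 80.12°.
The satellite traverses 180° on the transfer ellipse, so the target must lead by 180° − 80.12° = 99.88°.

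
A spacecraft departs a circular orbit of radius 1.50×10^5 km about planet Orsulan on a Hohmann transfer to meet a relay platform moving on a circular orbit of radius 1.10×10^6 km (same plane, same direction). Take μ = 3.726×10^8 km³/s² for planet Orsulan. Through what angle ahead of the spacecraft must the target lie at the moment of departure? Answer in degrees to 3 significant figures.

Transfer-ellipse semi-major axis a_t = (r₁ + r₂)/2 = (1.500×10^5 + 1.100×10^6)/2 = 6.250×10^5 km.
Transfer time t = π√(a_t³/μ) = 80417 s.
Target angular speed ω₂ = √(μ/r₂³) = 1.6731×10^-5 rad/s.
Angle swept by the target during transfer: ω₂·t = 1.3455 rad = 77.09°.
Arrival is 180° from departure on the ellipse, so φ = 180° − 77.09° = 103°.

φ = 103°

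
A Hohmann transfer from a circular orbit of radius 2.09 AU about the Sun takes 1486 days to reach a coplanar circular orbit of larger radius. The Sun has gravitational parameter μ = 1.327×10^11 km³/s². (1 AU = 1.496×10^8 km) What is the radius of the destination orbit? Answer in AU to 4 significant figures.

r₂ = 6.001 AU

In km: r₁ = 2.09 × 1.496×10^8 = 3.12664×10^8 km.
Transfer time t = 1486 days = 1.283904×10^8 s, and t = π√(a_t³/μ).
So a_t = (μ t²/π²)^(1/3) = (1.327×10^11 × (1.283904×10^8)² / π²)^(1/3) = 6.0517×10^8 km.
Since a_t = (r₁ + r₂)/2, r₂ = 2a_t − r₁ = 2×6.0517×10^8 − 3.12664×10^8 = 8.97676×10^8 km.
In AU: r₂ = 8.97676×10^8 / 1.496×10^8 = 6.001 AU.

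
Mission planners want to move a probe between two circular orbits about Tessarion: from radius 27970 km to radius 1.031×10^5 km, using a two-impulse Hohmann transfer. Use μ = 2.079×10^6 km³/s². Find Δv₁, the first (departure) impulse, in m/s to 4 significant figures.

Δv₁ = 2192 m/s

Transfer-ellipse semi-major axis a_t = (r₁ + r₂)/2 = (27970 + 1.031×10^5)/2 = 65535 km.
Circular speed at r = 27970 km: v_c = √(μ/r) = 8.62146 km/s.
Vis-viva on the transfer ellipse at r = 27970 km gives v_t = √[μ(2/r − 1/a_t)] = 10.8137 km/s.
Δv₁ = |v_t − v_c| = |10.8137 − 8.62146| = 2.192 km/s.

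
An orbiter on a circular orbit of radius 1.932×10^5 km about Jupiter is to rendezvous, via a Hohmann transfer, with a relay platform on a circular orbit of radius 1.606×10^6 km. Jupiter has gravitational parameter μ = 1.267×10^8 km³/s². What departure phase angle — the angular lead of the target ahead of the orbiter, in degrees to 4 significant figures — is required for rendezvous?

Transfer-ellipse semi-major axis a_t = (r₁ + r₂)/2 = (1.932×10^5 + 1.606×10^6)/2 = 8.996×10^5 km.
The half-period of the transfer ellipse is t = π√(a_t³/μ) = 2.381×10^5 s.
Target angular speed ω₂ = √(μ/r₂³) = 5.531×10^-6 rad/s.
Angle swept by the target during transfer: ω₂·t = 1.317 rad = 75.46°.
Arrival is 180° from departure on the ellipse, so φ = 180° − 75.46° = 104.5°.

φ = 104.5°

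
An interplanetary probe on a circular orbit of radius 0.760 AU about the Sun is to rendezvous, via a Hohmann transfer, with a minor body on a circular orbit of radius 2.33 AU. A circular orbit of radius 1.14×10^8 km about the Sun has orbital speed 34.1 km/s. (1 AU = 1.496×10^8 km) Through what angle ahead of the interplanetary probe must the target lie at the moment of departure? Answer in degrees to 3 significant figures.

From the circular-orbit relation v² = μ/r at r = 1.14×10^8 km: μ = v²r = (34.1)² × 1.14×10^8 = 1.32560×10^11 km³/s².
In km: r₁ = 0.760 × 1.496×10^8 = 1.13696×10^8 km; r₂ = 2.33 × 1.496×10^8 = 3.48568×10^8 km.
The Hohmann ellipse has a_t = (r₁ + r₂)/2 = 2.31132×10^8 km.
The half-period of the transfer ellipse is t = π√(a_t³/μ) = 3.0320×10^7 s.
The target's mean motion on its circular orbit is ω₂ = √(μ/r₂³) = 5.5947×10^-8 rad/s.
Angle swept by the target during transfer: ω₂·t = 1.6963 rad = 97.19°.
The interplanetary probe traverses 180° on the transfer ellipse, so the target must lead by 180° − 97.19° = 82.8°.

φ = 82.8°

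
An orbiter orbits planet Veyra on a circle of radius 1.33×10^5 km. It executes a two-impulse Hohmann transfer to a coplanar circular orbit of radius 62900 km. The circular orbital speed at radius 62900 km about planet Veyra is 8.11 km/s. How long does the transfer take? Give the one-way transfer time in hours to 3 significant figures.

t = 13.2 hours

From the circular-orbit relation v² = μ/r at r = 62900 km: μ = v²r = (8.11)² × 62900 = 4.13707×10^6 km³/s².
Transfer-ellipse semi-major axis a_t = (r₁ + r₂)/2 = (1.330×10^5 + 62900)/2 = 97950 km.
By Kepler's third law the transfer-orbit period is T = 2π√(a_t³/μ), so t = T/2 = 47350 s.
Converting: 47350 s ÷ 3600 s/hour = 13.2 hours.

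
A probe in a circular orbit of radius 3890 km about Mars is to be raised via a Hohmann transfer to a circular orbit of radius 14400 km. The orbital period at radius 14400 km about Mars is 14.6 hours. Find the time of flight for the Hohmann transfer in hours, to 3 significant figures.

t = 3.69 hours

From Kepler's third law T² = 4π²r³/μ at r = 14400 km, T = 14.6 hours = 14.6 × 3600 s = 52560 s: μ = 4π²r³/T² = 42671.4 km³/s².
Transfer-ellipse semi-major axis a_t = (r₁ + r₂)/2 = (3890 + 14400)/2 = 9145 km.
Half the transfer-orbit period gives t = π√(a_t³/μ) = 13300 s.
Converting: 13300 s ÷ 3600 s/hour = 3.69 hours.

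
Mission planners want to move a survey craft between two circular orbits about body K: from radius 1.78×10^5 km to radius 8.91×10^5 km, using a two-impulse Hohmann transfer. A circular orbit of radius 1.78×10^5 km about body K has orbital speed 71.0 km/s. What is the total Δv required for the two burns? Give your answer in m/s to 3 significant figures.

Δv = 34100 m/s

From the circular-orbit relation v² = μ/r at r = 1.78×10^5 km: μ = v²r = (71.0)² × 1.78×10^5 = 8.97298×10^8 km³/s².
Semi-major axis of the transfer orbit: a_t = (1.780×10^5 + 8.910×10^5)/2 = 5.345×10^5 km.
At r₁ the circular-orbit speed is v₁ = √(μ/r₁) = 71.00 km/s.
Transfer-orbit speed at r₁ (vis-viva): v_p = √[μ(2/r₁ − 1/a_t)] = 91.67 km/s.
First burn Δv₁ = |v_p − v₁| = 20.67 km/s.
At r₂, v₂ = √(μ/r₂) = 31.73 km/s.
Transfer-orbit speed at r₂: v_a = √[μ(2/r₂ − 1/a_t)] = 18.31 km/s.
Second burn Δv₂ = |v₂ − v_a| = 13.42 km/s.
Total Δv = Δv₁ + Δv₂ = 34.09 km/s.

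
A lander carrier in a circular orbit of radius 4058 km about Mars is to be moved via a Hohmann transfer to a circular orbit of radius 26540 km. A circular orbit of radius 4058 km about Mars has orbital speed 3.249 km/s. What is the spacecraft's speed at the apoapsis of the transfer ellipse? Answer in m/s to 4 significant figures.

From the circular-orbit relation v² = μ/r at r = 4058 km: μ = v²r = (3.249)² × 4058 = 42836.3 km³/s².
Semi-major axis of the transfer orbit: a_t = (4058 + 26540)/2 = 15299 km.
At apoapsis, r = 26540 km.
From the vis-viva equation, v = √[μ(2/r − 1/a_t)] = 0.6543 km/s.

v = 654.3 m/s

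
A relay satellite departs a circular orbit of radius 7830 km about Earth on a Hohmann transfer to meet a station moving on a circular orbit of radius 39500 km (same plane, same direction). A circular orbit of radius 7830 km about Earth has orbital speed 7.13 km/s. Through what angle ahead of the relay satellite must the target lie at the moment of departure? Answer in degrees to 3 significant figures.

From the circular-orbit relation v² = μ/r at r = 7830 km: μ = v²r = (7.13)² × 7830 = 3.98053×10^5 km³/s².
Transfer-ellipse semi-major axis a_t = (r₁ + r₂)/2 = (7830 + 39500)/2 = 23665 km.
Transfer time t = π√(a_t³/μ) = 18127.6 s.
The target's mean motion on its circular orbit is ω₂ = √(μ/r₂³) = 8.03664×10^-5 rad/s.
Angle swept by the target during transfer: ω₂·t = 1.4568 rad = 83.47°.
The relay satellite traverses 180° on the transfer ellipse, so the target must lead by 180° − 83.47° = 96.5°.

φ = 96.5°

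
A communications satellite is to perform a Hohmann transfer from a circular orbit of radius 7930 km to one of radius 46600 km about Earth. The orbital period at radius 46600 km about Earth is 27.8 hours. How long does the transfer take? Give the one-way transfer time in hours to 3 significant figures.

t = 6.22 hours

From Kepler's third law T² = 4π²r³/μ at r = 46600 km, T = 27.8 hours = 27.8 × 3600 s = 1.0008×10^5 s: μ = 4π²r³/T² = 3.98862×10^5 km³/s².
The Hohmann ellipse has a_t = (r₁ + r₂)/2 = 27265 km.
Transfer time t = π√(a_t³/μ) = π√((27265)³ / 3.98862×10^5) = 22390 s.
Converting: 22390 s ÷ 3600 s/hour = 6.22 hours.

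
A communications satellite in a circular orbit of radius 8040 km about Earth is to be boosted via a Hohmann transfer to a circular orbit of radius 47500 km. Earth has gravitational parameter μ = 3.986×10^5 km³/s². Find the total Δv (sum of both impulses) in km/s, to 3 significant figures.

Δv = 3.51 km/s

The Hohmann ellipse has a_t = (r₁ + r₂)/2 = 27770 km.
Circular speed at r₁: v₁ = √(μ/r₁) = √(3.986×10^5/8040) = 7.041 km/s.
Transfer-orbit speed at r₁ (vis-viva): v_p = √[μ(2/r₁ − 1/a_t)] = 9.209 km/s.
First burn Δv₁ = |v_p − v₁| = 2.168 km/s.
Circular speed at r₂: v₂ = √(μ/r₂) = 2.897 km/s.
Transfer-orbit speed at r₂: v_a = √[μ(2/r₂ − 1/a_t)] = 1.559 km/s.
Second burn Δv₂ = |v₂ − v_a| = 1.338 km/s.
Total Δv = Δv₁ + Δv₂ = 3.506 km/s.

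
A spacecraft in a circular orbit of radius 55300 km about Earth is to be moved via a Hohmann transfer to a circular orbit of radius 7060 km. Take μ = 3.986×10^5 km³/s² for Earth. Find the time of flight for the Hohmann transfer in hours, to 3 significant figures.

The Hohmann ellipse has a_t = (r₁ + r₂)/2 = 31180 km.
Half the transfer-orbit period gives t = π√(a_t³/μ) = 27400 s.
Converting: 27400 s ÷ 3600 s/hour = 7.61 hours.

t = 7.61 hours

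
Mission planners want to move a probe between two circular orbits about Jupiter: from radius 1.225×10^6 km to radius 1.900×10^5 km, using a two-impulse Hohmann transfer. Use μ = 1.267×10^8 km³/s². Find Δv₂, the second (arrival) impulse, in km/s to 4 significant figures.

The Hohmann ellipse has a_t = (r₁ + r₂)/2 = 7.075×10^5 km.
On the circular orbit at r = 1.900×10^5 km, v_c = √(μ/r) = 25.823 km/s.
Transfer-orbit speed at the same r (vis-viva, a = a_t): v_t = √[μ(2/r − 1/a_t)] = 33.979 km/s.
Δv₂ = |v_t − v_c| = |33.979 − 25.823| = 8.156 km/s.

Δv₂ = 8.156 km/s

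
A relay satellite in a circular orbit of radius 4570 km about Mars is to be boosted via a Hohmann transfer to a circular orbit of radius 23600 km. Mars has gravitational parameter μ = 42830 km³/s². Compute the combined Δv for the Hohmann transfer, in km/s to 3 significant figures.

Semi-major axis of the transfer orbit: a_t = (4570 + 23600)/2 = 14085 km.
Circular speed at r₁: v₁ = √(μ/r₁) = √(42830/4570) = 3.0613708 km/s.
On the transfer ellipse at r₁, vis-viva gives v_p = √[μ(2/r₁ − 1/a_t)] = 3.9627212 km/s.
First burn Δv₁ = |v_p − v₁| = 0.9014 km/s.
At r₂, v₂ = √(μ/r₂) = 1.3472 km/s.
Transfer-orbit speed at r₂: v_a = √[μ(2/r₂ − 1/a_t)] = 0.76736 km/s.
Second burn Δv₂ = |v₂ − v_a| = 0.5798 km/s.
Δv = Δv₁ + Δv₂ = 0.9014 + 0.5798 = 1.481 km/s.

Δv = 1.48 km/s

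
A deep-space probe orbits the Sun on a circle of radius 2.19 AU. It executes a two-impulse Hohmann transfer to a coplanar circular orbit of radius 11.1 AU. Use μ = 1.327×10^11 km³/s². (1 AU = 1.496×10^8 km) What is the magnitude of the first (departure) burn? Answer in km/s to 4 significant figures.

Δv₁ = 5.886 km/s

In km: r₁ = 2.19 × 1.496×10^8 = 3.27624×10^8 km; r₂ = 11.1 × 1.496×10^8 = 1.66056×10^9 km.
The Hohmann ellipse has a_t = (r₁ + r₂)/2 = 9.94092×10^8 km.
Circular speed at r = 3.27624×10^8 km: v_c = √(μ/r) = 20.1255 km/s.
Vis-viva on the transfer ellipse at r = 3.27624×10^8 km gives v_t = √[μ(2/r − 1/a_t)] = 26.0113 km/s.
Δv₁ = |v_t − v_c| = |26.0113 − 20.1255| = 5.886 km/s.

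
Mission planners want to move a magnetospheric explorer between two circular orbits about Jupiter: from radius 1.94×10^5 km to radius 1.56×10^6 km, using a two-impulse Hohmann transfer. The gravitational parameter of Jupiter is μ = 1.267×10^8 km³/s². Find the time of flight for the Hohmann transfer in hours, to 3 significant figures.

t = 63.7 hours

Transfer-ellipse semi-major axis a_t = (r₁ + r₂)/2 = (1.940×10^5 + 1.560×10^6)/2 = 8.770×10^5 km.
Half the transfer-orbit period gives t = π√(a_t³/μ) = 2.292×10^5 s.
Converting: 2.292×10^5 s ÷ 3600 s/hour = 63.7 hours.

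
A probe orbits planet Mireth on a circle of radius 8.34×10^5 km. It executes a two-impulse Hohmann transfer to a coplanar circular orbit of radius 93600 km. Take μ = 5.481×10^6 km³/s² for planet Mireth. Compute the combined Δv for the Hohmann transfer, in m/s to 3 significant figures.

The Hohmann ellipse has a_t = (r₁ + r₂)/2 = 4.638×10^5 km.
Circular speed at r₁: v₁ = √(μ/r₁) = √(5.481×10^6/8.340×10^5) = 2.564 km/s.
Transfer-orbit speed at r₁ (vis-viva): v_a = √[μ(2/r₁ − 1/a_t)] = 1.152 km/s.
First burn Δv₁ = |v_a − v₁| = 1.412 km/s.
At r₂, v₂ = √(μ/r₂) = 7.6523 km/s.
Transfer-orbit speed at r₂: v_p = √[μ(2/r₂ − 1/a_t)] = 10.261 km/s.
Second burn Δv₂ = |v₂ − v_p| = 2.609 km/s.
Δv = Δv₁ + Δv₂ = 1.412 + 2.609 = 4.021 km/s.

Δv = 4020 m/s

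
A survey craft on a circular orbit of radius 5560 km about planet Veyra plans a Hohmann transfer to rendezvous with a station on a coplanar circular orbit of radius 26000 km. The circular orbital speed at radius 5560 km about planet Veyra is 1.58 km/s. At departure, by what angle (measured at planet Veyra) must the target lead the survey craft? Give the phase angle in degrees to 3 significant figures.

From the circular-orbit relation v² = μ/r at r = 5560 km: μ = v²r = (1.58)² × 5560 = 13880.0 km³/s².
Transfer-ellipse semi-major axis a_t = (r₁ + r₂)/2 = (5560 + 26000)/2 = 15780 km.
The half-period of the transfer ellipse is t = π√(a_t³/μ) = 52860 s.
The target's mean motion on its circular orbit is ω₂ = √(μ/r₂³) = 2.810×10^-5 rad/s.
Angle swept by the target during transfer: ω₂·t = 1.4854 rad = 85.11°.
The survey craft traverses 180° on the transfer ellipse, so the target must lead by 180° − 85.11° = 94.9°.

φ = 94.9°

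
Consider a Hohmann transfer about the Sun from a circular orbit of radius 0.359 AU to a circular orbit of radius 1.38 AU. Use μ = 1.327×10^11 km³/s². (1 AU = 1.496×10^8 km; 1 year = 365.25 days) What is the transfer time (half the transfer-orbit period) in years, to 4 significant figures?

t = 0.4054 years

In km: r₁ = 0.359 × 1.496×10^8 = 5.37064×10^7 km; r₂ = 1.38 × 1.496×10^8 = 2.06448×10^8 km.
The Hohmann ellipse has a_t = (r₁ + r₂)/2 = 1.300772×10^8 km.
By Kepler's third law the transfer-orbit period is T = 2π√(a_t³/μ), so t = T/2 = 1.2794×10^7 s.
Converting: 1.2794×10^7 s ÷ 3.15576×10^7 s/year (365.25 × 86400) = 0.4054 years.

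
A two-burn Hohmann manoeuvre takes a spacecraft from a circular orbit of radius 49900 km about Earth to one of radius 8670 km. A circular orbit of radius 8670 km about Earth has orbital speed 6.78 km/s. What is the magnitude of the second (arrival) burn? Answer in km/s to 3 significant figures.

Δv₂ = 2.07 km/s

From the circular-orbit relation v² = μ/r at r = 8670 km: μ = v²r = (6.78)² × 8670 = 3.98546×10^5 km³/s².
Transfer-ellipse semi-major axis a_t = (r₁ + r₂)/2 = (49900 + 8670)/2 = 29285 km.
On the circular orbit at r = 8670 km, v_c = √(μ/r) = 6.780 km/s.
Vis-viva on the transfer ellipse at r = 8670 km gives v_t = √[μ(2/r − 1/a_t)] = 8.850 km/s.
Δv₂ = |v_t − v_c| = |8.850 − 6.780| = 2.070 km/s.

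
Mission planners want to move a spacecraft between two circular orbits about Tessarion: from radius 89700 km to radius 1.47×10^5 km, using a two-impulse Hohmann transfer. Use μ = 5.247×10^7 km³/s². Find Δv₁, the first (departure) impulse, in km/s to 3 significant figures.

The Hohmann ellipse has a_t = (r₁ + r₂)/2 = 1.1835×10^5 km.
On the circular orbit at r = 89700 km, v_c = √(μ/r) = 24.186 km/s.
Transfer-orbit speed at the same r (vis-viva, a = a_t): v_t = √[μ(2/r − 1/a_t)] = 26.955 km/s.
Δv₁ = |v_t − v_c| = |26.955 − 24.186| = 2.769 km/s.

Δv₁ = 2.77 km/s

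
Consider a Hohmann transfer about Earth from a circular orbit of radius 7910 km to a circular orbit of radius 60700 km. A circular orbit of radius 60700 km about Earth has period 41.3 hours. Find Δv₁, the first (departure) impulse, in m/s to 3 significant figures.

Δv₁ = 2350 m/s

From Kepler's third law T² = 4π²r³/μ at r = 60700 km, T = 41.3 hours = 41.3 × 3600 s = 1.4868×10^5 s: μ = 4π²r³/T² = 3.99412×10^5 km³/s².
Transfer-ellipse semi-major axis a_t = (r₁ + r₂)/2 = (7910 + 60700)/2 = 34305 km.
On the circular orbit at r = 7910 km, v_c = √(μ/r) = 7.106 km/s.
Vis-viva on the transfer ellipse at r = 7910 km gives v_t = √[μ(2/r − 1/a_t)] = 9.452 km/s.
Δv₁ = |v_t − v_c| = |9.452 − 7.106| = 2.346 km/s.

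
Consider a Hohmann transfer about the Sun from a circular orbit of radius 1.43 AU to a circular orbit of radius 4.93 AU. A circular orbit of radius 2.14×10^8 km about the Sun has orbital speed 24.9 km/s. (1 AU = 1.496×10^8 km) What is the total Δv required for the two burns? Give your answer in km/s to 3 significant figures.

Δv = 10.5 km/s

From the circular-orbit relation v² = μ/r at r = 2.14×10^8 km: μ = v²r = (24.9)² × 2.14×10^8 = 1.32682×10^11 km³/s².
In km: r₁ = 1.43 × 1.496×10^8 = 2.13928×10^8 km; r₂ = 4.93 × 1.496×10^8 = 7.37528×10^8 km.
Semi-major axis of the transfer orbit: a_t = (2.13928×10^8 + 7.37528×10^8)/2 = 4.75728×10^8 km.
Circular speed at r₁: v₁ = √(μ/r₁) = √(1.32682×10^11/2.13928×10^8) = 24.9042 km/s.
Transfer-orbit speed at r₁ (vis-viva): v_p = √[μ(2/r₁ − 1/a_t)] = 31.0086 km/s.
First burn Δv₁ = |v_p − v₁| = 6.104 km/s.
At r₂, v₂ = √(μ/r₂) = 13.4127 km/s.
Transfer-orbit speed at r₂: v_a = √[μ(2/r₂ − 1/a_t)] = 8.99438 km/s.
Second burn Δv₂ = |v₂ − v_a| = 4.418 km/s.
Δv = Δv₁ + Δv₂ = 6.104 + 4.418 = 10.52 km/s.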